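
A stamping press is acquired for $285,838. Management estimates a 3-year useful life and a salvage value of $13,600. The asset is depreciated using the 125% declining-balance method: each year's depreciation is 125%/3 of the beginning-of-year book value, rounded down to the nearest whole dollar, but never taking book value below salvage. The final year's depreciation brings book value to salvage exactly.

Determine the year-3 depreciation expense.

$83,665

Depreciable base = $285,838 − $13,600 = $272,238.
Year 1: ⌊$285,838 × 125%/3⌋ = $119,099. Book value $166,739.
Year 2: ⌊$166,739 × 125%/3⌋ = $69,474. Book value $97,265.
Year 3 (final): $97,265 − $13,600 = $83,665. Book value $13,600.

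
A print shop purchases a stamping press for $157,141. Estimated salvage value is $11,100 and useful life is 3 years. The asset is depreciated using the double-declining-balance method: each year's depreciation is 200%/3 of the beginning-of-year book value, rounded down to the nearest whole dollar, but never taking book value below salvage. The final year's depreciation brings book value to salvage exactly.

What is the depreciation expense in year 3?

Depreciable base = $157,141 − $11,100 = $146,041.
Year 1: ⌊$157,141 × 200%/3⌋ = $104,760. Book value $52,381.
Year 2: ⌊$52,381 × 200%/3⌋ = $34,920. Book value $17,461.
Year 3 (final): $17,461 − $11,100 = $6,361. Book value $11,100.

$6,361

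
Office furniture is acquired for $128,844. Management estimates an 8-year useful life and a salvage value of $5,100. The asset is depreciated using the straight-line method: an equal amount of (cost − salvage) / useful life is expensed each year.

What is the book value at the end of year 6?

Depreciable base = $128,844 − $5,100 = $123,744.
Annual expense = $123,744 / 8 = $15,468.
End of year 1: book value $113,376.
End of year 2: book value $97,908.
End of year 3: book value $82,440.
End of year 4: book value $66,972.
End of year 5: book value $51,504.
End of year 6: book value $36,036.

$36,036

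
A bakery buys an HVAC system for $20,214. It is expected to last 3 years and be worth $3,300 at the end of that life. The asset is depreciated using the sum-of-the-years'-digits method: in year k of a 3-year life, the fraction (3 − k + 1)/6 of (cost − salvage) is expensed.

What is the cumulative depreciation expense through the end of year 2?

$14,095

Depreciable base = $20,214 − $3,300 = $16,914.
Sum of the years' digits = 3+2+1 = 6.
Year 1: $16,914 × 3/6 = $8,457. Book value $11,757.
Year 2: $16,914 × 2/6 = $5,638. Book value $6,119.
Accumulated through year 2 = $20,214 − $6,119 = $14,095.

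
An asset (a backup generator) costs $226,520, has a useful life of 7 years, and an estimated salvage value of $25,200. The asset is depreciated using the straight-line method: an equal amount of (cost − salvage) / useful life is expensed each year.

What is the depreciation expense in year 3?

$28,760

Depreciable base = $226,520 − $25,200 = $201,320.
Annual expense = $201,320 / 7 = $28,760.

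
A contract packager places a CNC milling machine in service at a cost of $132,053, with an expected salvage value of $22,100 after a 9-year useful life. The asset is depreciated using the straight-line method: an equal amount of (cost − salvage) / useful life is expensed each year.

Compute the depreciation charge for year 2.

Depreciable base = $132,053 − $22,100 = $109,953.
Annual expense = $109,953 / 9 = $12,217.

$12,217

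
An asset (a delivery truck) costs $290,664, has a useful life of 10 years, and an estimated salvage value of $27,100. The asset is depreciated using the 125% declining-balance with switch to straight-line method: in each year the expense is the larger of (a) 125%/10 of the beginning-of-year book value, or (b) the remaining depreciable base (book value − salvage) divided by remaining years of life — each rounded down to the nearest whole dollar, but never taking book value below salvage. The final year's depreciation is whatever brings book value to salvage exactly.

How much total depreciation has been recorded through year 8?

Depreciable base = $290,664 − $27,100 = $263,564.
Year 1: DB = ⌊$290,664 × 125%/10⌋ = $36,333; SL = ⌊$263,564/10⌋ = $26,356 → take DB $36,333. Book value $254,331.
Year 2: DB = ⌊$254,331 × 125%/10⌋ = $31,791; SL = ⌊$227,231/9⌋ = $25,247 → take DB $31,791. Book value $222,540.
Year 3: DB = ⌊$222,540 × 125%/10⌋ = $27,817; SL = ⌊$195,440/8⌋ = $24,430 → take DB $27,817. Book value $194,723.
Year 4: DB = ⌊$194,723 × 125%/10⌋ = $24,340; SL = ⌊$167,623/7⌋ = $23,946 → take DB $24,340. Book value $170,383.
Year 5: DB = ⌊$170,383 × 125%/10⌋ = $21,297; SL = ⌊$143,283/6⌋ = $23,880 → take SL $23,880. Book value $146,503.
Year 6: DB = ⌊$146,503 × 125%/10⌋ = $18,312; SL = ⌊$119,403/5⌋ = $23,880 → take SL $23,880. Book value $122,623.
Year 7: DB = ⌊$122,623 × 125%/10⌋ = $15,327; SL = ⌊$95,523/4⌋ = $23,880 → take SL $23,880. Book value $98,743.
Year 8: DB = ⌊$98,743 × 125%/10⌋ = $12,342; SL = ⌊$71,643/3⌋ = $23,881 → take SL $23,881. Book value $74,862.
Accumulated through year 8 = $290,664 − $74,862 = $215,802.

$215,802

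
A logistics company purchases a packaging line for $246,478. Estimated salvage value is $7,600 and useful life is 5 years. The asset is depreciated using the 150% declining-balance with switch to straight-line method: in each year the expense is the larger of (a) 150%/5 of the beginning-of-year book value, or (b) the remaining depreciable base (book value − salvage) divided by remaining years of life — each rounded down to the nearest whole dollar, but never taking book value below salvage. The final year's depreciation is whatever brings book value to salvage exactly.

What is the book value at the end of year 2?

Depreciable base = $246,478 − $7,600 = $238,878.
Year 1: DB = ⌊$246,478 × 150%/5⌋ = $73,943; SL = ⌊$238,878/5⌋ = $47,775 → take DB $73,943. Book value $172,535.
Year 2: DB = ⌊$172,535 × 150%/5⌋ = $51,760; SL = ⌊$164,935/4⌋ = $41,233 → take DB $51,760. Book value $120,775.

$120,775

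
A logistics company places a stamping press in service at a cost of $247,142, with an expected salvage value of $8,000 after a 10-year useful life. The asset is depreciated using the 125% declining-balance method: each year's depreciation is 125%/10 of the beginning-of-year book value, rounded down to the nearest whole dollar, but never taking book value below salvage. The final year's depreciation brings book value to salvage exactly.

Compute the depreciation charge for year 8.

Depreciable base = $247,142 − $8,000 = $239,142.
Year 1: ⌊$247,142 × 125%/10⌋ = $30,892. Book value $216,250.
Year 2: ⌊$216,250 × 125%/10⌋ = $27,031. Book value $189,219.
Year 3: ⌊$189,219 × 125%/10⌋ = $23,652. Book value $165,567.
Year 4: ⌊$165,567 × 125%/10⌋ = $20,695. Book value $144,872.
Year 5: ⌊$144,872 × 125%/10⌋ = $18,109. Book value $126,763.
Year 6: ⌊$126,763 × 125%/10⌋ = $15,845. Book value $110,918.
Year 7: ⌊$110,918 × 125%/10⌋ = $13,864. Book value $97,054.
Year 8: ⌊$97,054 × 125%/10⌋ = $12,131. Book value $84,923.

$12,131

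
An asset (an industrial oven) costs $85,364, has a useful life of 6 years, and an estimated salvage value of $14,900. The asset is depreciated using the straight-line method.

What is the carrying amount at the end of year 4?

$38,388

Depreciable base = $85,364 − $14,900 = $70,464.
Annual expense = $70,464 / 6 = $11,744.
End of year 1: book value $73,620.
End of year 2: book value $61,876.
End of year 3: book value $50,132.
End of year 4: book value $38,388.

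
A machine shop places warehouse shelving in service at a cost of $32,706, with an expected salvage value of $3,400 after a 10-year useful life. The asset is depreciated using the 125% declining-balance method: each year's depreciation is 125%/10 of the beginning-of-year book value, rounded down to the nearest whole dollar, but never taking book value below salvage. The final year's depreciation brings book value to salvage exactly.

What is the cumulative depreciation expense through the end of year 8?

$21,466

Depreciable base = $32,706 − $3,400 = $29,306.
Year 1: ⌊$32,706 × 125%/10⌋ = $4,088. Book value $28,618.
Year 2: ⌊$28,618 × 125%/10⌋ = $3,577. Book value $25,041.
Year 3: ⌊$25,041 × 125%/10⌋ = $3,130. Book value $21,911.
Year 4: ⌊$21,911 × 125%/10⌋ = $2,738. Book value $19,173.
Year 5: ⌊$19,173 × 125%/10⌋ = $2,396. Book value $16,777.
Year 6: ⌊$16,777 × 125%/10⌋ = $2,097. Book value $14,680.
Year 7: ⌊$14,680 × 125%/10⌋ = $1,835. Book value $12,845.
Year 8: ⌊$12,845 × 125%/10⌋ = $1,605. Book value $11,240.
Accumulated through year 8 = $32,706 − $11,240 = $21,466.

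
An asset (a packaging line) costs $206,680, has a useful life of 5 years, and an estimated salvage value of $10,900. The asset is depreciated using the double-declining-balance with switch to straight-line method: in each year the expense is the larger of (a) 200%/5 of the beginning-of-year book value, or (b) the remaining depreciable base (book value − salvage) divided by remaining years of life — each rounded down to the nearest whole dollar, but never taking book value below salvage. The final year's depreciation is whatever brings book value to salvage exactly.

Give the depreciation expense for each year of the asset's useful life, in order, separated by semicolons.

$82,672; $49,603; $29,762; $17,857; $15,886

Depreciable base = $206,680 − $10,900 = $195,780.
Year 1: DB = ⌊$206,680 × 200%/5⌋ = $82,672; SL = ⌊$195,780/5⌋ = $39,156 → take DB $82,672. Book value $124,008.
Year 2: DB = ⌊$124,008 × 200%/5⌋ = $49,603; SL = ⌊$113,108/4⌋ = $28,277 → take DB $49,603. Book value $74,405.
Year 3: DB = ⌊$74,405 × 200%/5⌋ = $29,762; SL = ⌊$63,505/3⌋ = $21,168 → take DB $29,762. Book value $44,643.
Year 4: DB = ⌊$44,643 × 200%/5⌋ = $17,857; SL = ⌊$33,743/2⌋ = $16,871 → take DB $17,857. Book value $26,786.
Year 5 (final): $26,786 − $10,900 = $15,886. Book value $10,900.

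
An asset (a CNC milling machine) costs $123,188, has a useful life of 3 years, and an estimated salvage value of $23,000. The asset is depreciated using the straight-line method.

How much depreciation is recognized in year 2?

$33,396

Depreciable base = $123,188 − $23,000 = $100,188.
Annual expense = $100,188 / 3 = $33,396.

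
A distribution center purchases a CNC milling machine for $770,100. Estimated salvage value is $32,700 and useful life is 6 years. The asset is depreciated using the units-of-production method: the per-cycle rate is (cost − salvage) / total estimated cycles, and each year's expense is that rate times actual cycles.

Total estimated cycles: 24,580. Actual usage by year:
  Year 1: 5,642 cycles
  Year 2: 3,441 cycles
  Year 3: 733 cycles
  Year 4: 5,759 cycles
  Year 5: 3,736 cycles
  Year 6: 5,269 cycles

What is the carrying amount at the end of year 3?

$475,620

Depreciable base = $770,100 − $32,700 = $737,400.
Rate = $737,400 / 24,580 cycles = $30 per cycle.
Year 1: 5,642 × $30 = $169,260. Book value $600,840.
Year 2: 3,441 × $30 = $103,230. Book value $497,610.
Year 3: 733 × $30 = $21,990. Book value $475,620.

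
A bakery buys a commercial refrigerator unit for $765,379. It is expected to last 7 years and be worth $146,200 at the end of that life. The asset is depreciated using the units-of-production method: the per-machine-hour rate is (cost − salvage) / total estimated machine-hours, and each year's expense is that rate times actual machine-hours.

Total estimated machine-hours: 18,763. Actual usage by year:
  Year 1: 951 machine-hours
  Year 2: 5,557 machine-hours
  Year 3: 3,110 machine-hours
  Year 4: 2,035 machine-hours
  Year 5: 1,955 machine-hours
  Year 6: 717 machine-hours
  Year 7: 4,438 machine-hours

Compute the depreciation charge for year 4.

$67,155

Depreciable base = $765,379 − $146,200 = $619,179.
Rate = $619,179 / 18,763 machine-hours = $33 per machine-hour.
Year 1: 951 × $33 = $31,383. Book value $733,996.
Year 2: 5,557 × $33 = $183,381. Book value $550,615.
Year 3: 3,110 × $33 = $102,630. Book value $447,985.
Year 4: 2,035 × $33 = $67,155. Book value $380,830.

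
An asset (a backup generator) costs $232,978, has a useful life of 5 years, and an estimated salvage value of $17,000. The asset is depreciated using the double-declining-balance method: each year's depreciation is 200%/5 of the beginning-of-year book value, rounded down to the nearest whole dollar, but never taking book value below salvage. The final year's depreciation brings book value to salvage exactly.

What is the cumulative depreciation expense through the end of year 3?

Depreciable base = $232,978 − $17,000 = $215,978.
Year 1: ⌊$232,978 × 200%/5⌋ = $93,191. Book value $139,787.
Year 2: ⌊$139,787 × 200%/5⌋ = $55,914. Book value $83,873.
Year 3: ⌊$83,873 × 200%/5⌋ = $33,549. Book value $50,324.
Accumulated through year 3 = $232,978 − $50,324 = $182,654.

$182,654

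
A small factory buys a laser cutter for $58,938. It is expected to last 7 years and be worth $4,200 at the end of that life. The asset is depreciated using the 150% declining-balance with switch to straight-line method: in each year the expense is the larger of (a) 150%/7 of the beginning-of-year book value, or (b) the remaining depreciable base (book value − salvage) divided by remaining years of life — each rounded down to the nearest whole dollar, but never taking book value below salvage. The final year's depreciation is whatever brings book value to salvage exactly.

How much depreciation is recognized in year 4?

Depreciable base = $58,938 − $4,200 = $54,738.
Year 1: DB = ⌊$58,938 × 150%/7⌋ = $12,629; SL = ⌊$54,738/7⌋ = $7,819 → take DB $12,629. Book value $46,309.
Year 2: DB = ⌊$46,309 × 150%/7⌋ = $9,923; SL = ⌊$42,109/6⌋ = $7,018 → take DB $9,923. Book value $36,386.
Year 3: DB = ⌊$36,386 × 150%/7⌋ = $7,797; SL = ⌊$32,186/5⌋ = $6,437 → take DB $7,797. Book value $28,589.
Year 4: DB = ⌊$28,589 × 150%/7⌋ = $6,126; SL = ⌊$24,389/4⌋ = $6,097 → take DB $6,126. Book value $22,463.

$6,126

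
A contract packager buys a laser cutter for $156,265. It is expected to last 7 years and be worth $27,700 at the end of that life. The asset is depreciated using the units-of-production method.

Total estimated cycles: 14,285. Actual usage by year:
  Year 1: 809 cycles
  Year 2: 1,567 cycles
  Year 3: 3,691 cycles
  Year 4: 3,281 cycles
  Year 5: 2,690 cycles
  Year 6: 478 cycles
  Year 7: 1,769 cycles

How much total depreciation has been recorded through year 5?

Depreciable base = $156,265 − $27,700 = $128,565.
Rate = $128,565 / 14,285 cycles = $9 per cycle.
Year 1: 809 × $9 = $7,281. Book value $148,984.
Year 2: 1,567 × $9 = $14,103. Book value $134,881.
Year 3: 3,691 × $9 = $33,219. Book value $101,662.
Year 4: 3,281 × $9 = $29,529. Book value $72,133.
Year 5: 2,690 × $9 = $24,210. Book value $47,923.
Accumulated through year 5 = $156,265 − $47,923 = $108,342.

$108,342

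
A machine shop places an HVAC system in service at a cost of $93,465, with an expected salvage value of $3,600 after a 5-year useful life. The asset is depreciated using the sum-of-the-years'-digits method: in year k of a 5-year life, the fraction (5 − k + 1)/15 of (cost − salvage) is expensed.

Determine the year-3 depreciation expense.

$17,973

Depreciable base = $93,465 − $3,600 = $89,865.
Sum of the years' digits = 5+4+3+2+1 = 15.
Year 1: $89,865 × 5/15 = $29,955. Book value $63,510.
Year 2: $89,865 × 4/15 = $23,964. Book value $39,546.
Year 3: $89,865 × 3/15 = $17,973. Book value $21,573.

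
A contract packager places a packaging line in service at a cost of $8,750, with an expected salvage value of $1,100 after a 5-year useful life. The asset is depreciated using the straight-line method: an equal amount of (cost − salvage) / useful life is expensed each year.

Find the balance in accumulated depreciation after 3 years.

Depreciable base = $8,750 − $1,100 = $7,650.
Annual expense = $7,650 / 5 = $1,530.
End of year 1: book value $7,220.
End of year 2: book value $5,690.
End of year 3: book value $4,160.
Accumulated through year 3 = $8,750 − $4,160 = $4,590.

$4,590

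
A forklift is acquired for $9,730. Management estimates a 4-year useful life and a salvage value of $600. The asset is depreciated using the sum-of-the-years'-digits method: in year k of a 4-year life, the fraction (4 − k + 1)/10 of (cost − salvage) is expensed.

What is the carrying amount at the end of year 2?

Depreciable base = $9,730 − $600 = $9,130.
Sum of the years' digits = 4+3+2+1 = 10.
Year 1: $9,130 × 4/10 = $3,652. Book value $6,078.
Year 2: $9,130 × 3/10 = $2,739. Book value $3,339.

$3,339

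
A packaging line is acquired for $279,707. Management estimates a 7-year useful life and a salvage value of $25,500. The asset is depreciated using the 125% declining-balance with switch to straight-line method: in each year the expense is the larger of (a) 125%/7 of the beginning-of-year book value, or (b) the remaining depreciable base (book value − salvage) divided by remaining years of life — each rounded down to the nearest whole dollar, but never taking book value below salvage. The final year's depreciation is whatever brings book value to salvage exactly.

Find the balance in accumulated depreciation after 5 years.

$189,441

Depreciable base = $279,707 − $25,500 = $254,207.
Year 1: DB = ⌊$279,707 × 125%/7⌋ = $49,947; SL = ⌊$254,207/7⌋ = $36,315 → take DB $49,947. Book value $229,760.
Year 2: DB = ⌊$229,760 × 125%/7⌋ = $41,028; SL = ⌊$204,260/6⌋ = $34,043 → take DB $41,028. Book value $188,732.
Year 3: DB = ⌊$188,732 × 125%/7⌋ = $33,702; SL = ⌊$163,232/5⌋ = $32,646 → take DB $33,702. Book value $155,030.
Year 4: DB = ⌊$155,030 × 125%/7⌋ = $27,683; SL = ⌊$129,530/4⌋ = $32,382 → take SL $32,382. Book value $122,648.
Year 5: DB = ⌊$122,648 × 125%/7⌋ = $21,901; SL = ⌊$97,148/3⌋ = $32,382 → take SL $32,382. Book value $90,266.
Accumulated through year 5 = $279,707 − $90,266 = $189,441.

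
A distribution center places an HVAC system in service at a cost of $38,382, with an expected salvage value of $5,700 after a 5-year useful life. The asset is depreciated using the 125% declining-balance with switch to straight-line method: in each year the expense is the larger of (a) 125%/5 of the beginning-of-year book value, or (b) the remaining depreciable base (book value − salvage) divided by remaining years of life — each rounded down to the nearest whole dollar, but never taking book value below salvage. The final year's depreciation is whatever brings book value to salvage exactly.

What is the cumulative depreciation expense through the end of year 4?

Depreciable base = $38,382 − $5,700 = $32,682.
Year 1: DB = ⌊$38,382 × 125%/5⌋ = $9,595; SL = ⌊$32,682/5⌋ = $6,536 → take DB $9,595. Book value $28,787.
Year 2: DB = ⌊$28,787 × 125%/5⌋ = $7,196; SL = ⌊$23,087/4⌋ = $5,771 → take DB $7,196. Book value $21,591.
Year 3: DB = ⌊$21,591 × 125%/5⌋ = $5,397; SL = ⌊$15,891/3⌋ = $5,297 → take DB $5,397. Book value $16,194.
Year 4: DB = ⌊$16,194 × 125%/5⌋ = $4,048; SL = ⌊$10,494/2⌋ = $5,247 → take SL $5,247. Book value $10,947.
Accumulated through year 4 = $38,382 − $10,947 = $27,435.

$27,435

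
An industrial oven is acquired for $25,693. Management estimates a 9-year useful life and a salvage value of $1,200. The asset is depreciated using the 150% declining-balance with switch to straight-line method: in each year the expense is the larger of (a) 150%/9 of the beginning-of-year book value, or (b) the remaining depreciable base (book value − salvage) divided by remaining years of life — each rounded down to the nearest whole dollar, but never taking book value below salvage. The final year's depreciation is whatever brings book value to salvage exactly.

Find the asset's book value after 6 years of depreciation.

$7,916

Depreciable base = $25,693 − $1,200 = $24,493.
Year 1: DB = ⌊$25,693 × 150%/9⌋ = $4,282; SL = ⌊$24,493/9⌋ = $2,721 → take DB $4,282. Book value $21,411.
Year 2: DB = ⌊$21,411 × 150%/9⌋ = $3,568; SL = ⌊$20,211/8⌋ = $2,526 → take DB $3,568. Book value $17,843.
Year 3: DB = ⌊$17,843 × 150%/9⌋ = $2,973; SL = ⌊$16,643/7⌋ = $2,377 → take DB $2,973. Book value $14,870.
Year 4: DB = ⌊$14,870 × 150%/9⌋ = $2,478; SL = ⌊$13,670/6⌋ = $2,278 → take DB $2,478. Book value $12,392.
Year 5: DB = ⌊$12,392 × 150%/9⌋ = $2,065; SL = ⌊$11,192/5⌋ = $2,238 → take SL $2,238. Book value $10,154.
Year 6: DB = ⌊$10,154 × 150%/9⌋ = $1,692; SL = ⌊$8,954/4⌋ = $2,238 → take SL $2,238. Book value $7,916.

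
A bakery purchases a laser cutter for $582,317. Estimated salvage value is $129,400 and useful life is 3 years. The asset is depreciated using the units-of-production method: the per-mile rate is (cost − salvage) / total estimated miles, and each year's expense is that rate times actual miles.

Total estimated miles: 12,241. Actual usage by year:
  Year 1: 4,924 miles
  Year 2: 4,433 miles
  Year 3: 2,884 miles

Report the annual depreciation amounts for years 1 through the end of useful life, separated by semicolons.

Depreciable base = $582,317 − $129,400 = $452,917.
Rate = $452,917 / 12,241 miles = $37 per mile.
Year 1: 4,924 × $37 = $182,188. Book value $400,129.
Year 2: 4,433 × $37 = $164,021. Book value $236,108.
Year 3: 2,884 × $37 = $106,708. Book value $129,400.

$182,188; $164,021; $106,708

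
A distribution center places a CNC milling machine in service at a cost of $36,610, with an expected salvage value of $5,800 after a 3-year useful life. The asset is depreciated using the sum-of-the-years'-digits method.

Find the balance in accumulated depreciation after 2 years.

Depreciable base = $36,610 − $5,800 = $30,810.
Sum of the years' digits = 3+2+1 = 6.
Year 1: $30,810 × 3/6 = $15,405. Book value $21,205.
Year 2: $30,810 × 2/6 = $10,270. Book value $10,935.
Accumulated through year 2 = $36,610 − $10,935 = $25,675.

$25,675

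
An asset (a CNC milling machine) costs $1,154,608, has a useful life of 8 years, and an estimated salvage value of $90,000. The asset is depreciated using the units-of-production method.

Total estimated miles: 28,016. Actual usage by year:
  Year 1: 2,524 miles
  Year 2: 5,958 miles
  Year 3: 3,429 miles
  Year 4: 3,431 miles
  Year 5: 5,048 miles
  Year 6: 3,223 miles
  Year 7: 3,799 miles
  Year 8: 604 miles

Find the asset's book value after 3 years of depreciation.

$701,990

Depreciable base = $1,154,608 − $90,000 = $1,064,608.
Rate = $1,064,608 / 28,016 miles = $38 per mile.
Year 1: 2,524 × $38 = $95,912. Book value $1,058,696.
Year 2: 5,958 × $38 = $226,404. Book value $832,292.
Year 3: 3,429 × $38 = $130,302. Book value $701,990.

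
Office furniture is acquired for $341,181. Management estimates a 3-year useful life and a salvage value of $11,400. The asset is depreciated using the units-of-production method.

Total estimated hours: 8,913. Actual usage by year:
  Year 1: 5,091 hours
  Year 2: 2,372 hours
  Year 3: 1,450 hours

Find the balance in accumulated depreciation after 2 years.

Depreciable base = $341,181 − $11,400 = $329,781.
Rate = $329,781 / 8,913 hours = $37 per hour.
Year 1: 5,091 × $37 = $188,367. Book value $152,814.
Year 2: 2,372 × $37 = $87,764. Book value $65,050.
Accumulated through year 2 = $341,181 − $65,050 = $276,131.

$276,131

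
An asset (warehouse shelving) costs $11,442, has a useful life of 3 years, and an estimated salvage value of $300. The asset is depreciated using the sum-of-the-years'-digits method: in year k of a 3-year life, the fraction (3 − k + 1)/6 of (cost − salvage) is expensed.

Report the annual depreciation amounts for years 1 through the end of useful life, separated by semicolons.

$5,571; $3,714; $1,857

Depreciable base = $11,442 − $300 = $11,142.
Sum of the years' digits = 3+2+1 = 6.
Year 1: $11,142 × 3/6 = $5,571. Book value $5,871.
Year 2: $11,142 × 2/6 = $3,714. Book value $2,157.
Year 3: $11,142 × 1/6 = $1,857. Book value $300.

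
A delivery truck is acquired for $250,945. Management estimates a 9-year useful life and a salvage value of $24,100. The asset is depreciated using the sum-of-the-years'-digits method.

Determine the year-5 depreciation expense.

Depreciable base = $250,945 − $24,100 = $226,845.
Sum of the years' digits = 9+8+7+6+5+4+3+2+1 = 45.
Year 1: $226,845 × 9/45 = $45,369. Book value $205,576.
Year 2: $226,845 × 8/45 = $40,328. Book value $165,248.
Year 3: $226,845 × 7/45 = $35,287. Book value $129,961.
Year 4: $226,845 × 6/45 = $30,246. Book value $99,715.
Year 5: $226,845 × 5/45 = $25,205. Book value $74,510.

$25,205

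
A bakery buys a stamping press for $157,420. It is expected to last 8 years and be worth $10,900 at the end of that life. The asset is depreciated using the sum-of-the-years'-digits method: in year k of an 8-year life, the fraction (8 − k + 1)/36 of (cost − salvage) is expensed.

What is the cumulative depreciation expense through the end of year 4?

$105,820

Depreciable base = $157,420 − $10,900 = $146,520.
Sum of the years' digits = 8+7+6+5+4+3+2+1 = 36.
Year 1: $146,520 × 8/36 = $32,560. Book value $124,860.
Year 2: $146,520 × 7/36 = $28,490. Book value $96,370.
Year 3: $146,520 × 6/36 = $24,420. Book value $71,950.
Year 4: $146,520 × 5/36 = $20,350. Book value $51,600.
Accumulated through year 4 = $157,420 − $51,600 = $105,820.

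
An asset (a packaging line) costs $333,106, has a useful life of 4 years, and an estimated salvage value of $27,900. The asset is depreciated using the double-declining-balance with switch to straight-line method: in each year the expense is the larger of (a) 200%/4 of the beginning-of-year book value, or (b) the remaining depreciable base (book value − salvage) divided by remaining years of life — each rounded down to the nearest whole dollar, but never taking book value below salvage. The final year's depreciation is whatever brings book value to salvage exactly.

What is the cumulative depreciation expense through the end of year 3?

$291,467

Depreciable base = $333,106 − $27,900 = $305,206.
Year 1: DB = ⌊$333,106 × 200%/4⌋ = $166,553; SL = ⌊$305,206/4⌋ = $76,301 → take DB $166,553. Book value $166,553.
Year 2: DB = ⌊$166,553 × 200%/4⌋ = $83,276; SL = ⌊$138,653/3⌋ = $46,217 → take DB $83,276. Book value $83,277.
Year 3: DB = ⌊$83,277 × 200%/4⌋ = $41,638; SL = ⌊$55,377/2⌋ = $27,688 → take DB $41,638. Book value $41,639.
Accumulated through year 3 = $333,106 − $41,639 = $291,467.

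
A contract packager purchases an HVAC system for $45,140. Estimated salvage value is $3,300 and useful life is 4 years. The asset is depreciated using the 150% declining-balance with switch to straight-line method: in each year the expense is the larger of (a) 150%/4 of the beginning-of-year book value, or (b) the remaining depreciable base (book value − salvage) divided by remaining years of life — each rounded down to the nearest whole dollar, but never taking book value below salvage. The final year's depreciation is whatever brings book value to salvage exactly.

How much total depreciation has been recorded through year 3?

Depreciable base = $45,140 − $3,300 = $41,840.
Year 1: DB = ⌊$45,140 × 150%/4⌋ = $16,927; SL = ⌊$41,840/4⌋ = $10,460 → take DB $16,927. Book value $28,213.
Year 2: DB = ⌊$28,213 × 150%/4⌋ = $10,579; SL = ⌊$24,913/3⌋ = $8,304 → take DB $10,579. Book value $17,634.
Year 3: DB = ⌊$17,634 × 150%/4⌋ = $6,612; SL = ⌊$14,334/2⌋ = $7,167 → take SL $7,167. Book value $10,467.
Accumulated through year 3 = $45,140 − $10,467 = $34,673.

$34,673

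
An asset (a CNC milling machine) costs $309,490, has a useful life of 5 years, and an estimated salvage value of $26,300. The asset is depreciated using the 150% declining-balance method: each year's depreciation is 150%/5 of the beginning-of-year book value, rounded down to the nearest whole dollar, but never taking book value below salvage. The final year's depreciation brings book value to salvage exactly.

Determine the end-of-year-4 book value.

Depreciable base = $309,490 − $26,300 = $283,190.
Year 1: ⌊$309,490 × 150%/5⌋ = $92,847. Book value $216,643.
Year 2: ⌊$216,643 × 150%/5⌋ = $64,992. Book value $151,651.
Year 3: ⌊$151,651 × 150%/5⌋ = $45,495. Book value $106,156.
Year 4: ⌊$106,156 × 150%/5⌋ = $31,846. Book value $74,310.

$74,310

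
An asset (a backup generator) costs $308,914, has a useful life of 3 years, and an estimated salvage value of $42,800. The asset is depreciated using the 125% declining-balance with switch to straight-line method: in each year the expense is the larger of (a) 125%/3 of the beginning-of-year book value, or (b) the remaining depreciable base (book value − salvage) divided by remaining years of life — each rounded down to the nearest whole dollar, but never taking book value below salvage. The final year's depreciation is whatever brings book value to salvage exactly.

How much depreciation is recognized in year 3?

Depreciable base = $308,914 − $42,800 = $266,114.
Year 1: DB = ⌊$308,914 × 125%/3⌋ = $128,714; SL = ⌊$266,114/3⌋ = $88,704 → take DB $128,714. Book value $180,200.
Year 2: DB = ⌊$180,200 × 125%/3⌋ = $75,083; SL = ⌊$137,400/2⌋ = $68,700 → take DB $75,083. Book value $105,117.
Year 3 (final): $105,117 − $42,800 = $62,317. Book value $42,800.

$62,317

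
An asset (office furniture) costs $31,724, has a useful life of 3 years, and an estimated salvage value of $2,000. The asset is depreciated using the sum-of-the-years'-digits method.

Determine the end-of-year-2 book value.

$6,954

Depreciable base = $31,724 − $2,000 = $29,724.
Sum of the years' digits = 3+2+1 = 6.
Year 1: $29,724 × 3/6 = $14,862. Book value $16,862.
Year 2: $29,724 × 2/6 = $9,908. Book value $6,954.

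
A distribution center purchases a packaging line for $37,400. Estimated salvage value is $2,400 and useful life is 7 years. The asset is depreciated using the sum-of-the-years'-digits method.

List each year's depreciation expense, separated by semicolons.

Depreciable base = $37,400 − $2,400 = $35,000.
Sum of the years' digits = 7+6+5+4+3+2+1 = 28.
Year 1: $35,000 × 7/28 = $8,750. Book value $28,650.
Year 2: $35,000 × 6/28 = $7,500. Book value $21,150.
Year 3: $35,000 × 5/28 = $6,250. Book value $14,900.
Year 4: $35,000 × 4/28 = $5,000. Book value $9,900.
Year 5: $35,000 × 3/28 = $3,750. Book value $6,150.
Year 6: $35,000 × 2/28 = $2,500. Book value $3,650.
Year 7: $35,000 × 1/28 = $1,250. Book value $2,400.

$8,750; $7,500; $6,250; $5,000; $3,750; $2,500; $1,250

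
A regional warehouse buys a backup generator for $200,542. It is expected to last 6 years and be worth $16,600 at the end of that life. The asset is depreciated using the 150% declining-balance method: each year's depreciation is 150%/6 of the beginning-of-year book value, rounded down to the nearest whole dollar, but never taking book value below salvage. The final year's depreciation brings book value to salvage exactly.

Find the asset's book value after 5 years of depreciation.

$47,591

Depreciable base = $200,542 − $16,600 = $183,942.
Year 1: ⌊$200,542 × 150%/6⌋ = $50,135. Book value $150,407.
Year 2: ⌊$150,407 × 150%/6⌋ = $37,601. Book value $112,806.
Year 3: ⌊$112,806 × 150%/6⌋ = $28,201. Book value $84,605.
Year 4: ⌊$84,605 × 150%/6⌋ = $21,151. Book value $63,454.
Year 5: ⌊$63,454 × 150%/6⌋ = $15,863. Book value $47,591.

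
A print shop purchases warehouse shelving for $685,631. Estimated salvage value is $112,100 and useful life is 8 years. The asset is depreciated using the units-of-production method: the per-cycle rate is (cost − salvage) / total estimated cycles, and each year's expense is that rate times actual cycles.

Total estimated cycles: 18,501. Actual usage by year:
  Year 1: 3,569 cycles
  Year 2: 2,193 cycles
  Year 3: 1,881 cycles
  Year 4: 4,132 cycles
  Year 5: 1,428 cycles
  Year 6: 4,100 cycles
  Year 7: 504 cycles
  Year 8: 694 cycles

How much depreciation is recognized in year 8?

Depreciable base = $685,631 − $112,100 = $573,531.
Rate = $573,531 / 18,501 cycles = $31 per cycle.
Year 1: 3,569 × $31 = $110,639. Book value $574,992.
Year 2: 2,193 × $31 = $67,983. Book value $507,009.
Year 3: 1,881 × $31 = $58,311. Book value $448,698.
Year 4: 4,132 × $31 = $128,092. Book value $320,606.
Year 5: 1,428 × $31 = $44,268. Book value $276,338.
Year 6: 4,100 × $31 = $127,100. Book value $149,238.
Year 7: 504 × $31 = $15,624. Book value $133,614.
Year 8: 694 × $31 = $21,514. Book value $112,100.

$21,514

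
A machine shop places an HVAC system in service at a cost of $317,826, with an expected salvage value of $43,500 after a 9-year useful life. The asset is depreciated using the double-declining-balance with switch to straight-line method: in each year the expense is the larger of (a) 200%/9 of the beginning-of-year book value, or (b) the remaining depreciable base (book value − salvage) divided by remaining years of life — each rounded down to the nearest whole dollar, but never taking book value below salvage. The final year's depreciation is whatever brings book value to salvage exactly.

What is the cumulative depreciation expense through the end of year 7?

$263,100

Depreciable base = $317,826 − $43,500 = $274,326.
Year 1: DB = ⌊$317,826 × 200%/9⌋ = $70,628; SL = ⌊$274,326/9⌋ = $30,480 → take DB $70,628. Book value $247,198.
Year 2: DB = ⌊$247,198 × 200%/9⌋ = $54,932; SL = ⌊$203,698/8⌋ = $25,462 → take DB $54,932. Book value $192,266.
Year 3: DB = ⌊$192,266 × 200%/9⌋ = $42,725; SL = ⌊$148,766/7⌋ = $21,252 → take DB $42,725. Book value $149,541.
Year 4: DB = ⌊$149,541 × 200%/9⌋ = $33,231; SL = ⌊$106,041/6⌋ = $17,673 → take DB $33,231. Book value $116,310.
Year 5: DB = ⌊$116,310 × 200%/9⌋ = $25,846; SL = ⌊$72,810/5⌋ = $14,562 → take DB $25,846. Book value $90,464.
Year 6: DB = ⌊$90,464 × 200%/9⌋ = $20,103; SL = ⌊$46,964/4⌋ = $11,741 → take DB $20,103. Book value $70,361.
Year 7: DB = ⌊$70,361 × 200%/9⌋ = $15,635; SL = ⌊$26,861/3⌋ = $8,953 → take DB $15,635. Book value $54,726.
Accumulated through year 7 = $317,826 − $54,726 = $263,100.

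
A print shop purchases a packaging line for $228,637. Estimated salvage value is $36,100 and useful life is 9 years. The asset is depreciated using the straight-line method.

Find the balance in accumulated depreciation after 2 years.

Depreciable base = $228,637 − $36,100 = $192,537.
Annual expense = $192,537 / 9 = $21,393.
End of year 1: book value $207,244.
End of year 2: book value $185,851.
Accumulated through year 2 = $228,637 − $185,851 = $42,786.

$42,786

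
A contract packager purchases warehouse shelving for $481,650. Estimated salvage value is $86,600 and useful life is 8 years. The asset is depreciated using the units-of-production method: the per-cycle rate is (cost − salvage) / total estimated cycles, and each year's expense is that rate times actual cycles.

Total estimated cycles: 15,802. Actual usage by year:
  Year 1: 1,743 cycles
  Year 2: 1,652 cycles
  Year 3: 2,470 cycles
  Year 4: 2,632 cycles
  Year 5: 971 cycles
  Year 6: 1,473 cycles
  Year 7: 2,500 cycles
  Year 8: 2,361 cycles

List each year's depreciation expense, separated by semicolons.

$43,575; $41,300; $61,750; $65,800; $24,275; $36,825; $62,500; $59,025

Depreciable base = $481,650 − $86,600 = $395,050.
Rate = $395,050 / 15,802 cycles = $25 per cycle.
Year 1: 1,743 × $25 = $43,575. Book value $438,075.
Year 2: 1,652 × $25 = $41,300. Book value $396,775.
Year 3: 2,470 × $25 = $61,750. Book value $335,025.
Year 4: 2,632 × $25 = $65,800. Book value $269,225.
Year 5: 971 × $25 = $24,275. Book value $244,950.
Year 6: 1,473 × $25 = $36,825. Book value $208,125.
Year 7: 2,500 × $25 = $62,500. Book value $145,625.
Year 8: 2,361 × $25 = $59,025. Book value $86,600.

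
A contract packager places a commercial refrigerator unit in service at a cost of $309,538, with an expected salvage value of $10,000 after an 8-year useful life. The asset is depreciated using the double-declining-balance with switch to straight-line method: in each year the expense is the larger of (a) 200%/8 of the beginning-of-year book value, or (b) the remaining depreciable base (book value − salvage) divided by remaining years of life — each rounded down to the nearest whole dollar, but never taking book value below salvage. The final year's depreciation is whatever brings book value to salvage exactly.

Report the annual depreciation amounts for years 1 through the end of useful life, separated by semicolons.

Depreciable base = $309,538 − $10,000 = $299,538.
Year 1: DB = ⌊$309,538 × 200%/8⌋ = $77,384; SL = ⌊$299,538/8⌋ = $37,442 → take DB $77,384. Book value $232,154.
Year 2: DB = ⌊$232,154 × 200%/8⌋ = $58,038; SL = ⌊$222,154/7⌋ = $31,736 → take DB $58,038. Book value $174,116.
Year 3: DB = ⌊$174,116 × 200%/8⌋ = $43,529; SL = ⌊$164,116/6⌋ = $27,352 → take DB $43,529. Book value $130,587.
Year 4: DB = ⌊$130,587 × 200%/8⌋ = $32,646; SL = ⌊$120,587/5⌋ = $24,117 → take DB $32,646. Book value $97,941.
Year 5: DB = ⌊$97,941 × 200%/8⌋ = $24,485; SL = ⌊$87,941/4⌋ = $21,985 → take DB $24,485. Book value $73,456.
Year 6: DB = ⌊$73,456 × 200%/8⌋ = $18,364; SL = ⌊$63,456/3⌋ = $21,152 → take SL $21,152. Book value $52,304.
Year 7: DB = ⌊$52,304 × 200%/8⌋ = $13,076; SL = ⌊$42,304/2⌋ = $21,152 → take SL $21,152. Book value $31,152.
Year 8 (final): $31,152 − $10,000 = $21,152. Book value $10,000.

$77,384; $58,038; $43,529; $32,646; $24,485; $21,152; $21,152; $21,152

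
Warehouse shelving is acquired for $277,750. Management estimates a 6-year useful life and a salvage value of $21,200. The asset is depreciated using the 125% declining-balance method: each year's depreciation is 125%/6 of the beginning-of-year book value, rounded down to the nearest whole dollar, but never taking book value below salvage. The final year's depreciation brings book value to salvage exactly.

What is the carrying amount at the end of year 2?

$174,077

Depreciable base = $277,750 − $21,200 = $256,550.
Year 1: ⌊$277,750 × 125%/6⌋ = $57,864. Book value $219,886.
Year 2: ⌊$219,886 × 125%/6⌋ = $45,809. Book value $174,077.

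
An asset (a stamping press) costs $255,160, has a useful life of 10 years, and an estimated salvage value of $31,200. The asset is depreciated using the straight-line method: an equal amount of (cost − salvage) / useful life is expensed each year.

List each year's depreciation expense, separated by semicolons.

Depreciable base = $255,160 − $31,200 = $223,960.
Annual expense = $223,960 / 10 = $22,396.
End of year 1: book value $232,764.
End of year 2: book value $210,368.
End of year 3: book value $187,972.
End of year 4: book value $165,576.
End of year 5: book value $143,180.
End of year 6: book value $120,784.
End of year 7: book value $98,388.
End of year 8: book value $75,992.
End of year 9: book value $53,596.
End of year 10: book value $31,200.

$22,396; $22,396; $22,396; $22,396; $22,396; $22,396; $22,396; $22,396; $22,396; $22,396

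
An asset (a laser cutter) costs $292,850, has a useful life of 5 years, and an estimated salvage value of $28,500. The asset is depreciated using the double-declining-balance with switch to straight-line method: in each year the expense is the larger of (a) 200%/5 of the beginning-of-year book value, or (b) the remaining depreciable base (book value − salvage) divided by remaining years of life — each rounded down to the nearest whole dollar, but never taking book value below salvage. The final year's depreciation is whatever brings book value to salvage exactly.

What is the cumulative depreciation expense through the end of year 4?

$254,896

Depreciable base = $292,850 − $28,500 = $264,350.
Year 1: DB = ⌊$292,850 × 200%/5⌋ = $117,140; SL = ⌊$264,350/5⌋ = $52,870 → take DB $117,140. Book value $175,710.
Year 2: DB = ⌊$175,710 × 200%/5⌋ = $70,284; SL = ⌊$147,210/4⌋ = $36,802 → take DB $70,284. Book value $105,426.
Year 3: DB = ⌊$105,426 × 200%/5⌋ = $42,170; SL = ⌊$76,926/3⌋ = $25,642 → take DB $42,170. Book value $63,256.
Year 4: DB = ⌊$63,256 × 200%/5⌋ = $25,302; SL = ⌊$34,756/2⌋ = $17,378 → take DB $25,302. Book value $37,954.
Accumulated through year 4 = $292,850 − $37,954 = $254,896.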